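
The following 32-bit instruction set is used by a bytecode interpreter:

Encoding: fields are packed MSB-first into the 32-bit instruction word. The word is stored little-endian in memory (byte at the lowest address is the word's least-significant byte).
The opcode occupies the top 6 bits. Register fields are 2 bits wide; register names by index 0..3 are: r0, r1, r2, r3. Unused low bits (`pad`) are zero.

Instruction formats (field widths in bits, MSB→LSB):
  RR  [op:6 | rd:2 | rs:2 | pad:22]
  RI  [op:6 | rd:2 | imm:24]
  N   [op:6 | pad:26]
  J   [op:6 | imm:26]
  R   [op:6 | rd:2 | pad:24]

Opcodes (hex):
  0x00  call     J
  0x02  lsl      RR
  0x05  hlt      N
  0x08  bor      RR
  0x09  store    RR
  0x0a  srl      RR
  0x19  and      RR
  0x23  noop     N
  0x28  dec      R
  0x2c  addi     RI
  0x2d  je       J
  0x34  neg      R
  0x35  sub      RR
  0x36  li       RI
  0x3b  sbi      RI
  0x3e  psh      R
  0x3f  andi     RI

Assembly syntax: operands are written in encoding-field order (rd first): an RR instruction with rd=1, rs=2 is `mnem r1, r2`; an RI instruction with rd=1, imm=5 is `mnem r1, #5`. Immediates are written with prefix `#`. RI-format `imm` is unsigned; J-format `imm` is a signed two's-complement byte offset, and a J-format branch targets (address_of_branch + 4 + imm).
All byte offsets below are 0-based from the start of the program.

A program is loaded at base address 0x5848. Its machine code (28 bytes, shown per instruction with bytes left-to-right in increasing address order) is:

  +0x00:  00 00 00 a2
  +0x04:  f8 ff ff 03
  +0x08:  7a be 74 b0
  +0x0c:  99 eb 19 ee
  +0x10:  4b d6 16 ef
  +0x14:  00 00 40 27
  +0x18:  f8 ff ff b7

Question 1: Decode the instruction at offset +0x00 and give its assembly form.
dec r2

@+00  little-endian(00 00 00 a2) = 0xa2000000
  opcode bits[31:26]=0x28: dec/R
  rd@[25:24]=0x2 ⇒ r2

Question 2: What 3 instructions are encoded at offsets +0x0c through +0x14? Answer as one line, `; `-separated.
off 0x0c: read 99 eb 19 ee as little → 0xee19eb99
  top 6b → 0x3b → sbi [RI]
  rd@[25:24]=0x2 ⇒ r2
  imm@[23:0]=0x19eb99 ⇒ #1698713
off 0x10: read 4b d6 16 ef as little → 0xef16d64b
  top 6b → 0x3b → sbi [RI]
  rd@[25:24]=0x3 ⇒ r3
  imm@[23:0]=0x16d64b ⇒ #1496651
off 0x14: read 00 00 40 27 as little → 0x27400000
  top 6b → 0x9 → store [RR]
  rd@[25:24]=0x3 ⇒ r3
  rs@[23:22]=0x1 ⇒ r1

sbi r2, #1698713; sbi r3, #1496651; store r3, r1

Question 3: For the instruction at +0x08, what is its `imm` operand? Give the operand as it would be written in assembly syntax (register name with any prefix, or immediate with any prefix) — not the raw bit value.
[08] 7a be 74 b0 → 0xb074be7a
  opcode bits[31:26]=0x2c: addi/RI
  rd: (w>>24)&0x3=0x0 → r0
  imm: (w>>0)&0xffffff=0x74be7a → #7650938

#7650938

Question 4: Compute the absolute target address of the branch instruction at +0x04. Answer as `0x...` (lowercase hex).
+0x04: f8 ff ff 03 ⇒ word 0x03fffff8 (little)
  opcode bits[31:26]=0x0: call/J
  imm: (w>>0)&0x3ffffff=0x3fffff8 (s26→-8) → #-8
  target = base 0x5848 + off 0x04 + 4 + imm -8 = 0x5848

0x5848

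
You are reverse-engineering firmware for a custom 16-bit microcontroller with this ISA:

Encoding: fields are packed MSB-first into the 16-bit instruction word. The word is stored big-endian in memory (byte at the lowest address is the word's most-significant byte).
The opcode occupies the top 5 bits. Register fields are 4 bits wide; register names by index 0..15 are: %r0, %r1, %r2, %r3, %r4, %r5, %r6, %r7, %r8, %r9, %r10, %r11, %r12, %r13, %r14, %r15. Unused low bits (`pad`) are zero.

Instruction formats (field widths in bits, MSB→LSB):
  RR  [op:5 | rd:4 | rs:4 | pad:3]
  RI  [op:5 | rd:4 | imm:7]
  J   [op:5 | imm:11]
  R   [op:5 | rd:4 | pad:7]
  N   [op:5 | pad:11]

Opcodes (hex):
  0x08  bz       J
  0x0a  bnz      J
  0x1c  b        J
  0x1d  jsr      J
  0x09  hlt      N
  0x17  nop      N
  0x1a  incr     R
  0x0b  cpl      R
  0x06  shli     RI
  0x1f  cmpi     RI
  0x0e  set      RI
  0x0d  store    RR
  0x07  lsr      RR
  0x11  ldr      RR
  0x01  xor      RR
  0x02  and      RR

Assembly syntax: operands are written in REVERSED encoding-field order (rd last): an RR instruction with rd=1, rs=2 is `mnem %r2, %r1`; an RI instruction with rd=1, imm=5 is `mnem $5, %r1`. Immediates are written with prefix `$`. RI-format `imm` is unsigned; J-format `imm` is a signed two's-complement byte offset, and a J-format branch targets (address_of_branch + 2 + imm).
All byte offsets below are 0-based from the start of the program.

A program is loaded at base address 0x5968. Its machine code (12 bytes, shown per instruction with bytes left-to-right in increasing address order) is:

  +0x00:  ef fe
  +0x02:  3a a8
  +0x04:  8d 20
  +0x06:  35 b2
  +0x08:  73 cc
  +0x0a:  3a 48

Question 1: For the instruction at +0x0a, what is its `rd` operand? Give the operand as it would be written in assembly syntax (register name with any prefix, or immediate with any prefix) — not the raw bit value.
%r4

+0x0a: 3a 48 ⇒ word 0x3a48 (big)
  top 5b → 0x7 → lsr [RR]
  rd@[10:7]=0x4 ⇒ %r4
  rs@[6:3]=0x9 ⇒ %r9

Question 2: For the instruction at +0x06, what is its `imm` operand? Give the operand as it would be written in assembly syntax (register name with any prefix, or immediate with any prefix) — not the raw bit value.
$50

[06] 35 b2 → 0x35b2
  op=0x35b2>>11=0x6 ⇒ shli (RI)
  rd: (w>>7)&0xf=0xb → %r11
  imm: (w>>0)&0x7f=0x32 → $50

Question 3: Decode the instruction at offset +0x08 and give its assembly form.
@+08  big-endian(73 cc) = 0x73cc
  top 5b → 0xe → set [RI]
  rd: (w>>7)&0xf=0x7 → %r7
  imm: (w>>0)&0x7f=0x4c → $76

set $76, %r7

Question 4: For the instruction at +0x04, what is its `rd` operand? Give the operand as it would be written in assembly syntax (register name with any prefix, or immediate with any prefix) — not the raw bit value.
%r10

off 0x04: read 8d 20 as big → 0x8d20
  top 5b → 0x11 → ldr [RR]
  rd: (w>>7)&0xf=0xa → %r10
  rs: (w>>3)&0xf=0x4 → %r4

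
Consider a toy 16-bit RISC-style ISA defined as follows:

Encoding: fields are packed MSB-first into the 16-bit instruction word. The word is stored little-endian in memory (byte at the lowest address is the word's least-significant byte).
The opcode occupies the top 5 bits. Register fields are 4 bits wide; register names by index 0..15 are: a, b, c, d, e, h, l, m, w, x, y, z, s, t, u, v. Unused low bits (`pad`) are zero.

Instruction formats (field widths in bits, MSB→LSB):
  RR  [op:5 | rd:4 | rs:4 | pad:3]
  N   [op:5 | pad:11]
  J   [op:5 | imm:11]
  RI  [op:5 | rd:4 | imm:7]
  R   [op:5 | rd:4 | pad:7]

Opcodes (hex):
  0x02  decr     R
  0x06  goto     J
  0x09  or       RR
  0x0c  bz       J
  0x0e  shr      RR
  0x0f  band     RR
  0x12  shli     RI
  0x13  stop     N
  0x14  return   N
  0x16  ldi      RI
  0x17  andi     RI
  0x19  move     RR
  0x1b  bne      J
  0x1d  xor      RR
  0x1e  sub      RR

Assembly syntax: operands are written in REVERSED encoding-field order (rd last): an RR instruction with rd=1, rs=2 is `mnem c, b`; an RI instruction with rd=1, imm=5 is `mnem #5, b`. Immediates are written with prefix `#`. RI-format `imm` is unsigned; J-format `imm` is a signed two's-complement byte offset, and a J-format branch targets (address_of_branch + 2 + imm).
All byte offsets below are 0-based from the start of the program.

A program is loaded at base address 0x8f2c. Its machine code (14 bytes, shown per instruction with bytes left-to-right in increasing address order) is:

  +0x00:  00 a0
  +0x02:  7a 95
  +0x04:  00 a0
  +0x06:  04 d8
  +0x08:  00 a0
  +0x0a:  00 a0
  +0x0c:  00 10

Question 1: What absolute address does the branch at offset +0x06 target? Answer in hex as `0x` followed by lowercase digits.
0x8f38

@+06  little-endian(04 d8) = 0xd804
  opcode bits[15:11]=0x1b: bne/J
  imm@[10:0]=0x4 ⇒ #4
  target = base 0x8f2c + off 0x06 + 2 + imm 4 = 0x8f38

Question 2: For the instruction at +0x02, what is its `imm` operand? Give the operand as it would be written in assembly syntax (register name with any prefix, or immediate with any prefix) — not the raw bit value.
+0x02: 7a 95 ⇒ word 0x957a (little)
  top 5b → 0x12 → shli [RI]
  rd: (w>>7)&0xf=0xa → y
  imm: (w>>0)&0x7f=0x7a → #122

#122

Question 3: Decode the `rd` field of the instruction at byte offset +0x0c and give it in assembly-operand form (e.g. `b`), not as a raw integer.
a

+0x0c: 00 10 ⇒ word 0x1000 (little)
  op=0x1000>>11=0x2 ⇒ decr (R)
  [10:7] rd=0 = a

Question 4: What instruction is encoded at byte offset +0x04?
off 0x04: read 00 a0 as little → 0xa000
  top 5b → 0x14 → return [N]

return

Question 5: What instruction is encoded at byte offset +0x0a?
return

off 0x0a: read 00 a0 as little → 0xa000
  top 5b → 0x14 → return [N]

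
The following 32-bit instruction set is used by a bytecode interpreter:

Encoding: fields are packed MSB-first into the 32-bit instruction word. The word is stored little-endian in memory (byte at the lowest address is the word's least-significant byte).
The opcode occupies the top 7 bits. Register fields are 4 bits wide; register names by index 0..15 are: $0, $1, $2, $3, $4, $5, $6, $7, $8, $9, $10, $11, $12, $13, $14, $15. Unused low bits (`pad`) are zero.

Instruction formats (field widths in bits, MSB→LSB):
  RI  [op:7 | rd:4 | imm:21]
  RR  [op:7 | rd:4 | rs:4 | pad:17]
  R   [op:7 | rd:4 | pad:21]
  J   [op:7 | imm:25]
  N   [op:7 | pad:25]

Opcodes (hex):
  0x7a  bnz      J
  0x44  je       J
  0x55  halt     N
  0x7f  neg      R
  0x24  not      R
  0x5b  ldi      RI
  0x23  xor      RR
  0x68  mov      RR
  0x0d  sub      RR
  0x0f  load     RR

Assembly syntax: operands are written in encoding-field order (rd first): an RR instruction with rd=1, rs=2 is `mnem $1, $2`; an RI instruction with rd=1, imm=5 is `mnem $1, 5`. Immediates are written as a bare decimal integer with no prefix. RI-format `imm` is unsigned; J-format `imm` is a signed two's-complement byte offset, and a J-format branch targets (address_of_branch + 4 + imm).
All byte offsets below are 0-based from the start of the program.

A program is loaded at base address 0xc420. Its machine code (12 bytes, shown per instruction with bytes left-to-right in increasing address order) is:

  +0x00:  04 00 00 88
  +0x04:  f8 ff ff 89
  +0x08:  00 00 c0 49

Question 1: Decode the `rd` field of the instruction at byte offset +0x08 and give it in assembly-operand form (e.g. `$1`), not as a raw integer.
$14

@+08  little-endian(00 00 c0 49) = 0x49c00000
  opcode bits[31:25]=0x24: not/R
  rd: (w>>21)&0xf=0xe → $14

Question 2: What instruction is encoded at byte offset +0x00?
je 4

off 0x00: read 04 00 00 88 as little → 0x88000004
  op=0x88000004>>25=0x44 ⇒ je (J)
  [24:0] imm=4 = 4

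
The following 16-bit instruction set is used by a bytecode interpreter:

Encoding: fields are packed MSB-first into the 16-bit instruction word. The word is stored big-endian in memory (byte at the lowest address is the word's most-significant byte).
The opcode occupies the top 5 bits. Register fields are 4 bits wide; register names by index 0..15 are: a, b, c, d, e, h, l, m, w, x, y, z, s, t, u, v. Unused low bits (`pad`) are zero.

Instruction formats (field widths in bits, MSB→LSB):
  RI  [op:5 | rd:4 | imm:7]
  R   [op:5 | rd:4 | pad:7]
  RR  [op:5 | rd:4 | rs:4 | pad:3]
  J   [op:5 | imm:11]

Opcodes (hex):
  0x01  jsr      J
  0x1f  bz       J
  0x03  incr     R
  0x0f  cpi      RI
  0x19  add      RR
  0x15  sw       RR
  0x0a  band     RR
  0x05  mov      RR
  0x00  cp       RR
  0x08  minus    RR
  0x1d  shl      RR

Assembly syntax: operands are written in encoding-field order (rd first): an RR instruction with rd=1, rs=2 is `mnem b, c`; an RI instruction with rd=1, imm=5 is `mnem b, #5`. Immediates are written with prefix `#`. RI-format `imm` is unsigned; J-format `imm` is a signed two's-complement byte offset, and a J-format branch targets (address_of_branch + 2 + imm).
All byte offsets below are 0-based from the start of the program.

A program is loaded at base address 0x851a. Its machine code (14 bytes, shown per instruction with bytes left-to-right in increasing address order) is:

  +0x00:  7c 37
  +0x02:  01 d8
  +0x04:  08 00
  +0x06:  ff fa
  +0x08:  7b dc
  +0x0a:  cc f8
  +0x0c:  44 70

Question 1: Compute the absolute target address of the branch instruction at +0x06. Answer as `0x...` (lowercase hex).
0x851c

[06] ff fa → 0xfffa
  op=0xfffa>>11=0x1f ⇒ bz (J)
  imm@[10:0]=0x7fa (s11→-6) ⇒ #-6
  target = base 0x851a + off 0x06 + 2 + imm -6 = 0x851c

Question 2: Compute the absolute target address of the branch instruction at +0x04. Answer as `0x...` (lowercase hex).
@+04  big-endian(08 00) = 0x0800
  op=0x0800>>11=0x1 ⇒ jsr (J)
  imm@[10:0]=0x0 ⇒ #0
  target = base 0x851a + off 0x04 + 2 + imm 0 = 0x8520

0x8520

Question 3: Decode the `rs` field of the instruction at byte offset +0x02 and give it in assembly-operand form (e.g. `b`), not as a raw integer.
z

off 0x02: read 01 d8 as big → 0x01d8
  top 5b → 0x0 → cp [RR]
  rd@[10:7]=0x3 ⇒ d
  rs@[6:3]=0xb ⇒ z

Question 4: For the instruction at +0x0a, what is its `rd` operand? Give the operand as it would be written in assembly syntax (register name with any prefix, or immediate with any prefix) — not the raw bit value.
@+0a  big-endian(cc f8) = 0xccf8
  op=0xccf8>>11=0x19 ⇒ add (RR)
  [10:7] rd=9 = x
  [6:3] rs=15 = v

x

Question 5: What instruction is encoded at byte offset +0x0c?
minus w, u

off 0x0c: read 44 70 as big → 0x4470
  opcode bits[15:11]=0x8: minus/RR
  rd: (w>>7)&0xf=0x8 → w
  rs: (w>>3)&0xf=0xe → u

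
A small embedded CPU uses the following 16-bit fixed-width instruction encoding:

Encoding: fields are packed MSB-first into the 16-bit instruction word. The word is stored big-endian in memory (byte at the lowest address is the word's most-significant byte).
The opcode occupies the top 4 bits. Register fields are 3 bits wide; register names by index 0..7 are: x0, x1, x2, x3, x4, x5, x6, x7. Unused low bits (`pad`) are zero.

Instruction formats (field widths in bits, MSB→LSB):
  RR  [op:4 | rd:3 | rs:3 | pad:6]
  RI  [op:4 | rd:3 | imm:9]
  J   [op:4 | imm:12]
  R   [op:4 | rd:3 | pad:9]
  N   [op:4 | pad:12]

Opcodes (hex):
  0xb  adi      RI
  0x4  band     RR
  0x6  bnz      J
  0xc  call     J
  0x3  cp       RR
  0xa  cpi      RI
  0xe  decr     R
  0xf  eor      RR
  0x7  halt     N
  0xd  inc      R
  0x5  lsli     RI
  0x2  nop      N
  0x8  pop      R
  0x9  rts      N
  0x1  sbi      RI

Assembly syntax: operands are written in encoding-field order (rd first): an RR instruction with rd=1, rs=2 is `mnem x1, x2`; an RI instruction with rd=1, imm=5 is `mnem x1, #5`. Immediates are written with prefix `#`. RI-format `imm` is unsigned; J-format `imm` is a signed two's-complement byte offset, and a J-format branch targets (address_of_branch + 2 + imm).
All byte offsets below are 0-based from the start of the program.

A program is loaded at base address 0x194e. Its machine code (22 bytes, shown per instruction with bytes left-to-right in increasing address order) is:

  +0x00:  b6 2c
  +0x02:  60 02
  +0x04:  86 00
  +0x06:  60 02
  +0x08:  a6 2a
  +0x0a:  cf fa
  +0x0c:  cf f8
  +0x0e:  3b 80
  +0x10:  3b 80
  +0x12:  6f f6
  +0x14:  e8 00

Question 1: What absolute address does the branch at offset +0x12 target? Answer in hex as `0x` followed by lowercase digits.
@+12  big-endian(6f f6) = 0x6ff6
  op=0x6ff6>>12=0x6 ⇒ bnz (J)
  imm@[11:0]=0xff6 (s12→-10) ⇒ #-10
  target = base 0x194e + off 0x12 + 2 + imm -10 = 0x1958

0x1958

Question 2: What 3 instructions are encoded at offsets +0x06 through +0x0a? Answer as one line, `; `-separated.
bnz #2; cpi x3, #42; call #-6

[06] 60 02 → 0x6002
  top 4b → 0x6 → bnz [J]
  imm: (w>>0)&0xfff=0x2 → #2
[08] a6 2a → 0xa62a
  top 4b → 0xa → cpi [RI]
  rd: (w>>9)&0x7=0x3 → x3
  imm: (w>>0)&0x1ff=0x2a → #42
[0a] cf fa → 0xcffa
  top 4b → 0xc → call [J]
  imm: (w>>0)&0xfff=0xffa (s12→-6) → #-6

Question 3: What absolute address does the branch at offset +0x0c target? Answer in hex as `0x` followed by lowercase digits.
@+0c  big-endian(cf f8) = 0xcff8
  op=0xcff8>>12=0xc ⇒ call (J)
  imm: (w>>0)&0xfff=0xff8 (s12→-8) → #-8
  target = base 0x194e + off 0x0c + 2 + imm -8 = 0x1954

0x1954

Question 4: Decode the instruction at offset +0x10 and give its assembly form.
cp x5, x6

@+10  big-endian(3b 80) = 0x3b80
  op=0x3b80>>12=0x3 ⇒ cp (RR)
  rd: (w>>9)&0x7=0x5 → x5
  rs: (w>>6)&0x7=0x6 → x6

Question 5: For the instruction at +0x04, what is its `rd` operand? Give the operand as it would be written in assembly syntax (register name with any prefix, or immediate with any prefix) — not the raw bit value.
x3

[04] 86 00 → 0x8600
  opcode bits[15:12]=0x8: pop/R
  rd@[11:9]=0x3 ⇒ x3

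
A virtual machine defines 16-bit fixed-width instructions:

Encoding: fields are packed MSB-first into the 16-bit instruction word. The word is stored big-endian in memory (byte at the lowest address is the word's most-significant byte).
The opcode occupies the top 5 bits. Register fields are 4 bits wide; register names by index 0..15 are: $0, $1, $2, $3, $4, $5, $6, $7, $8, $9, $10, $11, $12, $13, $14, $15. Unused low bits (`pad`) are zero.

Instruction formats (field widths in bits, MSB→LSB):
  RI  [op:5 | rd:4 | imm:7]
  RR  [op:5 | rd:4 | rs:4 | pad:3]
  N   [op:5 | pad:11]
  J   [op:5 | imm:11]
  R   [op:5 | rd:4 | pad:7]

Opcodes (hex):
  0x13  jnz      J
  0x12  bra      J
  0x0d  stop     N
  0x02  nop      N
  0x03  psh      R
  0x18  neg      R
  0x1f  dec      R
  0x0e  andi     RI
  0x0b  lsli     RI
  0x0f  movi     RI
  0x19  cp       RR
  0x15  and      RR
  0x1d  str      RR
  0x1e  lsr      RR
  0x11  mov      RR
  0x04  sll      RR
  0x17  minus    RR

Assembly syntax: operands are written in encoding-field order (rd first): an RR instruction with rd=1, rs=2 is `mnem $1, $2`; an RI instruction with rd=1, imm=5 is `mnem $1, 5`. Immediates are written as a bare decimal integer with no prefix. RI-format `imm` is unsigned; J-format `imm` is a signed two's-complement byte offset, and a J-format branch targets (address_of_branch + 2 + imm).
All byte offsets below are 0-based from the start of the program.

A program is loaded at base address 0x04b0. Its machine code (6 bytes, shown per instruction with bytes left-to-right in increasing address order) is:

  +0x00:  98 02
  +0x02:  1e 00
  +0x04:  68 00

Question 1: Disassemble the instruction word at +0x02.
[02] 1e 00 → 0x1e00
  top 5b → 0x3 → psh [R]
  rd: (w>>7)&0xf=0xc → $12

psh $12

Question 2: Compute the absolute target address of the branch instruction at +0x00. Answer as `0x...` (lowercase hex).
[00] 98 02 → 0x9802
  op=0x9802>>11=0x13 ⇒ jnz (J)
  imm: (w>>0)&0x7ff=0x2 → 2
  target = base 0x04b0 + off 0x00 + 2 + imm 2 = 0x04b4

0x04b4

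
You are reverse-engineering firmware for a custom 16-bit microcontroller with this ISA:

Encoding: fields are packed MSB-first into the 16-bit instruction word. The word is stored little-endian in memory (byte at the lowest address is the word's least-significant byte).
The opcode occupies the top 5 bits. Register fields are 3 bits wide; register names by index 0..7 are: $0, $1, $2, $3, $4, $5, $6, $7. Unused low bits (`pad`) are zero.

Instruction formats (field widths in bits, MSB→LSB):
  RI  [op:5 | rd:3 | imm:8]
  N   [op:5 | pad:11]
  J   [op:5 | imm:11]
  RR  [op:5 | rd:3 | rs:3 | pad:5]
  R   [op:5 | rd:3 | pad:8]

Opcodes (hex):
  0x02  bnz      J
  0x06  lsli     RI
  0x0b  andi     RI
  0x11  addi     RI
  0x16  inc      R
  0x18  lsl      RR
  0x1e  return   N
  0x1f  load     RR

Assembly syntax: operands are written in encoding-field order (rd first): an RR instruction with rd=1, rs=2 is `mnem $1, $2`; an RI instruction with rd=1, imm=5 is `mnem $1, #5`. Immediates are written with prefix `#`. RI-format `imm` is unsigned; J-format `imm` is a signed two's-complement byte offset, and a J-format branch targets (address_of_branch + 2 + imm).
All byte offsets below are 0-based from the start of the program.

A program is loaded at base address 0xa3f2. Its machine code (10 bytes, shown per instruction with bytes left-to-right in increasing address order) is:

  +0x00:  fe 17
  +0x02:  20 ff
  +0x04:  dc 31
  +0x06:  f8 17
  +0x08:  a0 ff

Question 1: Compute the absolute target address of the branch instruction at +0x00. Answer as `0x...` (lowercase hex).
0xa3f2

[00] fe 17 → 0x17fe
  top 5b → 0x2 → bnz [J]
  [10:0] imm=2046 (s11→-2) = #-2
  target = base 0xa3f2 + off 0x00 + 2 + imm -2 = 0xa3f2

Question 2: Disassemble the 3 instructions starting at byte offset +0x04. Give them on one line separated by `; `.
@+04  little-endian(dc 31) = 0x31dc
  op=0x31dc>>11=0x6 ⇒ lsli (RI)
  [10:8] rd=1 = $1
  [7:0] imm=220 = #220
@+06  little-endian(f8 17) = 0x17f8
  op=0x17f8>>11=0x2 ⇒ bnz (J)
  [10:0] imm=2040 (s11→-8) = #-8
@+08  little-endian(a0 ff) = 0xffa0
  op=0xffa0>>11=0x1f ⇒ load (RR)
  [10:8] rd=7 = $7
  [7:5] rs=5 = $5

lsli $1, #220; bnz #-8; load $7, $5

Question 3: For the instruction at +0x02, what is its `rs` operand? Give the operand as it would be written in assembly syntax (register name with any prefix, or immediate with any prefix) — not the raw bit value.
+0x02: 20 ff ⇒ word 0xff20 (little)
  opcode bits[15:11]=0x1f: load/RR
  rd: (w>>8)&0x7=0x7 → $7
  rs: (w>>5)&0x7=0x1 → $1

$1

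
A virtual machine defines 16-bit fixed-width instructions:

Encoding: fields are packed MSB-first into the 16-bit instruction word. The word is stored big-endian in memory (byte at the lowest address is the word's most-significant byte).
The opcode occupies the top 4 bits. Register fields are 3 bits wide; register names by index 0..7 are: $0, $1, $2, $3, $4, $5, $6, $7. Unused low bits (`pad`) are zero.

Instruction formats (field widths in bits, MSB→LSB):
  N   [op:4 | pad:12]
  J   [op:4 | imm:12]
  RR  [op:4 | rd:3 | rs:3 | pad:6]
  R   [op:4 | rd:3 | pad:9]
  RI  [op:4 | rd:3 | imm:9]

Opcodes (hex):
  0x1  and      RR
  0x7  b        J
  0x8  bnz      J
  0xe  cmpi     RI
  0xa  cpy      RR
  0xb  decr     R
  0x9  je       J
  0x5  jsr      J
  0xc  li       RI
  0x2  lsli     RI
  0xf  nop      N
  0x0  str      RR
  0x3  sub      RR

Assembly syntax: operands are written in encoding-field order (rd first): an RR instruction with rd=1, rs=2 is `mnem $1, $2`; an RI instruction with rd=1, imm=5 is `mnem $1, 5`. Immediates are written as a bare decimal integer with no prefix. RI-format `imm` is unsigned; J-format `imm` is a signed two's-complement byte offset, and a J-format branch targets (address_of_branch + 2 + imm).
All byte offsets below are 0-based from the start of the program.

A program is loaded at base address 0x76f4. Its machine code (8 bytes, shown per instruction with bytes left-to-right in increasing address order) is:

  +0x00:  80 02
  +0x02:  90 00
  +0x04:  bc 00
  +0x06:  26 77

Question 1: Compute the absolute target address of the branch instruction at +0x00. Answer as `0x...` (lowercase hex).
0x76f8

off 0x00: read 80 02 as big → 0x8002
  op=0x8002>>12=0x8 ⇒ bnz (J)
  imm: (w>>0)&0xfff=0x2 → 2
  target = base 0x76f4 + off 0x00 + 2 + imm 2 = 0x76f8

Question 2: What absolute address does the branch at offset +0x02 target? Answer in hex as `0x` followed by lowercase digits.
off 0x02: read 90 00 as big → 0x9000
  op=0x9000>>12=0x9 ⇒ je (J)
  imm@[11:0]=0x0 ⇒ 0
  target = base 0x76f4 + off 0x02 + 2 + imm 0 = 0x76f8

0x76f8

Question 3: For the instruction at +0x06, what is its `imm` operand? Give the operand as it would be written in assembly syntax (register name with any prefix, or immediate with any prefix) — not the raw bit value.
119

off 0x06: read 26 77 as big → 0x2677
  op=0x2677>>12=0x2 ⇒ lsli (RI)
  rd@[11:9]=0x3 ⇒ $3
  imm@[8:0]=0x77 ⇒ 119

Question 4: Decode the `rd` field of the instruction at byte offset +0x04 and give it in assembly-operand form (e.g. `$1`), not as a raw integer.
$6

@+04  big-endian(bc 00) = 0xbc00
  opcode bits[15:12]=0xb: decr/R
  rd@[11:9]=0x6 ⇒ $6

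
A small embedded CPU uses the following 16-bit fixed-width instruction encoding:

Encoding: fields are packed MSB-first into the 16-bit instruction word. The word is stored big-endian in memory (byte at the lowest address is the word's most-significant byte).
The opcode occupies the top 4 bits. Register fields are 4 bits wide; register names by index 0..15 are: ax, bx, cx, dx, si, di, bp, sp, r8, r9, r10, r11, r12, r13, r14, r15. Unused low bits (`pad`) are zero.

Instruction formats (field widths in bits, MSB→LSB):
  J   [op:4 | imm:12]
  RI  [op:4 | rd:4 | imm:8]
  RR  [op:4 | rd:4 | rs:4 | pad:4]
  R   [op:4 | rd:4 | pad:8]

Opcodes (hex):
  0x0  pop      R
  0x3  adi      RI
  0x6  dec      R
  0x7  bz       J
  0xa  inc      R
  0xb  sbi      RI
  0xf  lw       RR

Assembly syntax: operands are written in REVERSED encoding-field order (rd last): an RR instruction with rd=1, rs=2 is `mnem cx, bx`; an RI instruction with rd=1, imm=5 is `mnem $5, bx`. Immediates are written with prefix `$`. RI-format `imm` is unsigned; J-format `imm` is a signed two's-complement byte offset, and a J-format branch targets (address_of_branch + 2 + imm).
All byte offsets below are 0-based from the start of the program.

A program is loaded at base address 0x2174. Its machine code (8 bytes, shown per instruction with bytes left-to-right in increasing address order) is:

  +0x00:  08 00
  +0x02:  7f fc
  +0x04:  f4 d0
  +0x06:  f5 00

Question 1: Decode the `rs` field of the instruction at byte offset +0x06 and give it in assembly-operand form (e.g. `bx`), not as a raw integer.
ax

@+06  big-endian(f5 00) = 0xf500
  opcode bits[15:12]=0xf: lw/RR
  rd@[11:8]=0x5 ⇒ di
  rs@[7:4]=0x0 ⇒ ax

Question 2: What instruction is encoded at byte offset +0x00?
@+00  big-endian(08 00) = 0x0800
  top 4b → 0x0 → pop [R]
  rd@[11:8]=0x8 ⇒ r8

pop r8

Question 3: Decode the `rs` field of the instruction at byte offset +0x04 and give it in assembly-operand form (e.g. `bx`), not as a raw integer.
r13

@+04  big-endian(f4 d0) = 0xf4d0
  op=0xf4d0>>12=0xf ⇒ lw (RR)
  rd: (w>>8)&0xf=0x4 → si
  rs: (w>>4)&0xf=0xd → r13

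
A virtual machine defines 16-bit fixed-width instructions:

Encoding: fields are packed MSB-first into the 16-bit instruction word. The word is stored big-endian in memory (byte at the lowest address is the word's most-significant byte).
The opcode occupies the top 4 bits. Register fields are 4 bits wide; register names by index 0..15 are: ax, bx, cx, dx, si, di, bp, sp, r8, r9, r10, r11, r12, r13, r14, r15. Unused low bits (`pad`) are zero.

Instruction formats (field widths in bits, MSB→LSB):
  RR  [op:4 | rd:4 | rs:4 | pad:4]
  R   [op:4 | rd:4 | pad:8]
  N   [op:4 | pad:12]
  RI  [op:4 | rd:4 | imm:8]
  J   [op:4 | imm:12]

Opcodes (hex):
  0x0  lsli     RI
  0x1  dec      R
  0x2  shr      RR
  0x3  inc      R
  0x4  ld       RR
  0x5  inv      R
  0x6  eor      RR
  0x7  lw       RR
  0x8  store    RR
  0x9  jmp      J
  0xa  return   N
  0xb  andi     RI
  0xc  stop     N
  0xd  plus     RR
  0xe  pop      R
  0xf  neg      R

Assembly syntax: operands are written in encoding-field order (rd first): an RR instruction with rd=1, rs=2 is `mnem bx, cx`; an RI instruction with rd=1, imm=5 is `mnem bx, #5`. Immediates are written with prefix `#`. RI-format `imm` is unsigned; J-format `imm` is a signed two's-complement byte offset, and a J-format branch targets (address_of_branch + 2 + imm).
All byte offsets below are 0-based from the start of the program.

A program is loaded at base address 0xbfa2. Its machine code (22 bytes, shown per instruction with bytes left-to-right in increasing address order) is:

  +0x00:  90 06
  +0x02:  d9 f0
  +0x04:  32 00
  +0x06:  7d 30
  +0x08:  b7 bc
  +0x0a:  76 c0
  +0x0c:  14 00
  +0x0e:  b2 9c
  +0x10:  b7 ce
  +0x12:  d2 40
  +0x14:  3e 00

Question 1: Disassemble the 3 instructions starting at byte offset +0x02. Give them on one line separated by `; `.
plus r9, r15; inc cx; lw r13, dx

[02] d9 f0 → 0xd9f0
  top 4b → 0xd → plus [RR]
  [11:8] rd=9 = r9
  [7:4] rs=15 = r15
[04] 32 00 → 0x3200
  top 4b → 0x3 → inc [R]
  [11:8] rd=2 = cx
[06] 7d 30 → 0x7d30
  top 4b → 0x7 → lw [RR]
  [11:8] rd=13 = r13
  [7:4] rs=3 = dx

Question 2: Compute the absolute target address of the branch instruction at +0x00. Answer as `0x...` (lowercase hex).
off 0x00: read 90 06 as big → 0x9006
  op=0x9006>>12=0x9 ⇒ jmp (J)
  imm@[11:0]=0x6 ⇒ #6
  target = base 0xbfa2 + off 0x00 + 2 + imm 6 = 0xbfaa

0xbfaa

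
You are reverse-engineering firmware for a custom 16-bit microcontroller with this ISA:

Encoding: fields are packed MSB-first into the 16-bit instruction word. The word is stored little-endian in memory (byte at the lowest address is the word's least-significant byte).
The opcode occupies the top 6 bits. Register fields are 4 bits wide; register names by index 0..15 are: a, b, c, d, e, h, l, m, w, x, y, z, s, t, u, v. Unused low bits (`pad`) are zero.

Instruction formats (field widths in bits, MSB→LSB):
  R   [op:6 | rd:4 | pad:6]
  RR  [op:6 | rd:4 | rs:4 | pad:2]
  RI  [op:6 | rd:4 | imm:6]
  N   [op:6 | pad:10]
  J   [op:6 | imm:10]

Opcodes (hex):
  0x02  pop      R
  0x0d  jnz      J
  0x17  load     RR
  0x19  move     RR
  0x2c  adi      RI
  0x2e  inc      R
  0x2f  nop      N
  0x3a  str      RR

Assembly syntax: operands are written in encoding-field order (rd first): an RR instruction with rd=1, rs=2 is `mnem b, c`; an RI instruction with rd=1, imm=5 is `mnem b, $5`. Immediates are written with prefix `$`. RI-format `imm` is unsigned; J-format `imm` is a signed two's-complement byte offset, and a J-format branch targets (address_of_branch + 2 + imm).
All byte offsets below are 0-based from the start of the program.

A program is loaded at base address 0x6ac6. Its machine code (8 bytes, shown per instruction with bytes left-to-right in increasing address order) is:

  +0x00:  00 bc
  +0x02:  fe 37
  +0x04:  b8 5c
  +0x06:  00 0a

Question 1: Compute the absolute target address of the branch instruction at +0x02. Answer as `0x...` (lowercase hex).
[02] fe 37 → 0x37fe
  opcode bits[15:10]=0xd: jnz/J
  [9:0] imm=1022 (s10→-2) = $-2
  target = base 0x6ac6 + off 0x02 + 2 + imm -2 = 0x6ac8

0x6ac8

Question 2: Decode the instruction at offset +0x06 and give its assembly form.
pop w

off 0x06: read 00 0a as little → 0x0a00
  top 6b → 0x2 → pop [R]
  rd: (w>>6)&0xf=0x8 → w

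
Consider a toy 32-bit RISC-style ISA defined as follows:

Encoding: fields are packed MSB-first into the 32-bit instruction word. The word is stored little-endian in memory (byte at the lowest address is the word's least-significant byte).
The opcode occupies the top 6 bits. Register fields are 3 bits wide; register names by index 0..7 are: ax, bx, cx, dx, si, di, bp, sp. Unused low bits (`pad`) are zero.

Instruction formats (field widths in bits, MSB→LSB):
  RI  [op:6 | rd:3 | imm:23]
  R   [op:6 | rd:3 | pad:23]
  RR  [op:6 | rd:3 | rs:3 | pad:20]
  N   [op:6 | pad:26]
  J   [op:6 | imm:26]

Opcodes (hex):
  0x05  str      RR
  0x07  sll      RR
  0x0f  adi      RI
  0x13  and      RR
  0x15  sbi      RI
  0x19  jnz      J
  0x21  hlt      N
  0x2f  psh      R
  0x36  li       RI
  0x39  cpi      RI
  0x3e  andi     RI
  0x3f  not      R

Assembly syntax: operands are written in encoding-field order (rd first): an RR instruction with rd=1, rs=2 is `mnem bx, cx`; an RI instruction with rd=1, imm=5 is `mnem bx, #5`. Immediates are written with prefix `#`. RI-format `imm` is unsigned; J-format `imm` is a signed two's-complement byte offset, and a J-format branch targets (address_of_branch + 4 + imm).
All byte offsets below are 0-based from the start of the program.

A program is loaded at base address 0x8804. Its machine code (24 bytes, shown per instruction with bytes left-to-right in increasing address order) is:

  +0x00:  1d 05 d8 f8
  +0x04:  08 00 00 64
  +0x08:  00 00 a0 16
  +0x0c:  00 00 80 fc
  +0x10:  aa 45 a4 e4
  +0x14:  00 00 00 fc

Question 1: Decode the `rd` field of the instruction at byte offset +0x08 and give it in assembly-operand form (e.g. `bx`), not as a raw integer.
di

[08] 00 00 a0 16 → 0x16a00000
  opcode bits[31:26]=0x5: str/RR
  rd: (w>>23)&0x7=0x5 → di
  rs: (w>>20)&0x7=0x2 → cx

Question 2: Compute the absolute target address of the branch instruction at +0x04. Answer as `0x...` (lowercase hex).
0x8814

@+04  little-endian(08 00 00 64) = 0x64000008
  top 6b → 0x19 → jnz [J]
  imm: (w>>0)&0x3ffffff=0x8 → #8
  target = base 0x8804 + off 0x04 + 4 + imm 8 = 0x8814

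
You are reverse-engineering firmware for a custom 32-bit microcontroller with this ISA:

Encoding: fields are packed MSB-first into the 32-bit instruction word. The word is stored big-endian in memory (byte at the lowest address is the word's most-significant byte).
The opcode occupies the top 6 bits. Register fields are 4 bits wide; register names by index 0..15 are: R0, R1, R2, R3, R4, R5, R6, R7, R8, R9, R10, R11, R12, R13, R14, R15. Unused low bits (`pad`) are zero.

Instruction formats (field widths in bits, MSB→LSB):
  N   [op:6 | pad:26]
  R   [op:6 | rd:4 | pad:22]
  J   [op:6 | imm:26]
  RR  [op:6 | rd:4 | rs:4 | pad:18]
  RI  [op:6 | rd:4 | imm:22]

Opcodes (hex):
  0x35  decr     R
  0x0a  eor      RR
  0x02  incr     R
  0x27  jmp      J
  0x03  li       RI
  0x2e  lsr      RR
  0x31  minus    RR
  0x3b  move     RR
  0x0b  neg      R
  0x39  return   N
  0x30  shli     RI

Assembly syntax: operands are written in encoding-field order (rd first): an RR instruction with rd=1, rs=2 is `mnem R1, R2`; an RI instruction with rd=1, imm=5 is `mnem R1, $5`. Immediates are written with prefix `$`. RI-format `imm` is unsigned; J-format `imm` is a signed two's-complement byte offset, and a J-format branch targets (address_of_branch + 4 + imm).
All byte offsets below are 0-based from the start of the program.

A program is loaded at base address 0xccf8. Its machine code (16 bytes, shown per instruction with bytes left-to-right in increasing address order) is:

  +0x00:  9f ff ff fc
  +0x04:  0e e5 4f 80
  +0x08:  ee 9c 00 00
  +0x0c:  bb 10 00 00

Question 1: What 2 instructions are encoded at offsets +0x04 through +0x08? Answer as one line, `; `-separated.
+0x04: 0e e5 4f 80 ⇒ word 0x0ee54f80 (big)
  opcode bits[31:26]=0x3: li/RI
  rd@[25:22]=0xb ⇒ R11
  imm@[21:0]=0x254f80 ⇒ $2445184
+0x08: ee 9c 00 00 ⇒ word 0xee9c0000 (big)
  opcode bits[31:26]=0x3b: move/RR
  rd@[25:22]=0xa ⇒ R10
  rs@[21:18]=0x7 ⇒ R7

li R11, $2445184; move R10, R7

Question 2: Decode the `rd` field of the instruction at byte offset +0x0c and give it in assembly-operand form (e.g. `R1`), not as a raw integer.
R12

@+0c  big-endian(bb 10 00 00) = 0xbb100000
  op=0xbb100000>>26=0x2e ⇒ lsr (RR)
  [25:22] rd=12 = R12
  [21:18] rs=4 = R4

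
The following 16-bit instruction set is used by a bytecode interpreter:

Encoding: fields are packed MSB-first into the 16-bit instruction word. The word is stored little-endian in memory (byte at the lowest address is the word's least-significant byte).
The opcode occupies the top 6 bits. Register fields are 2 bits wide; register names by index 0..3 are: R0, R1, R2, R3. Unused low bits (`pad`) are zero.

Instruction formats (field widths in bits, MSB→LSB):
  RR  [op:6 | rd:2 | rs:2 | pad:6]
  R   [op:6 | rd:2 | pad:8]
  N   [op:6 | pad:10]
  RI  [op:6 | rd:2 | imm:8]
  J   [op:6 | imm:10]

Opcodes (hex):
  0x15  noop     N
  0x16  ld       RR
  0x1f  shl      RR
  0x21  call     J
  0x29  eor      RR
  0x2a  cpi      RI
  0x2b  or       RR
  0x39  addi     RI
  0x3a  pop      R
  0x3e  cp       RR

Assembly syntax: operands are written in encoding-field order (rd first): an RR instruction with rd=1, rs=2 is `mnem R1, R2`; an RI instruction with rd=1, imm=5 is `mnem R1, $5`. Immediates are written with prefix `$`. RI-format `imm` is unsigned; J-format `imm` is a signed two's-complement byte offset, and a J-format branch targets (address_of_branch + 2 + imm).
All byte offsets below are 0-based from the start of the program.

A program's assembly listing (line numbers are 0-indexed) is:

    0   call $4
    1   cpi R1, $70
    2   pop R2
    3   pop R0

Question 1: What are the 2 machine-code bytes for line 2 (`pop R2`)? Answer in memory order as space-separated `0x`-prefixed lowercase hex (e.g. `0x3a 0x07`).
0x00 0xea

line 2 (pop): pack op=0x3a:6|rd=2:2|pad=0:8 = 0xea00; little→ 00 ea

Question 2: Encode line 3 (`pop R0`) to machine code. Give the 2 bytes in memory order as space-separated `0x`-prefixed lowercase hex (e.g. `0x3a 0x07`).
0x00 0xe8

3. pop fields op=0x3a:6|rd=0:2|pad=0:8 → word e800h → 00 e8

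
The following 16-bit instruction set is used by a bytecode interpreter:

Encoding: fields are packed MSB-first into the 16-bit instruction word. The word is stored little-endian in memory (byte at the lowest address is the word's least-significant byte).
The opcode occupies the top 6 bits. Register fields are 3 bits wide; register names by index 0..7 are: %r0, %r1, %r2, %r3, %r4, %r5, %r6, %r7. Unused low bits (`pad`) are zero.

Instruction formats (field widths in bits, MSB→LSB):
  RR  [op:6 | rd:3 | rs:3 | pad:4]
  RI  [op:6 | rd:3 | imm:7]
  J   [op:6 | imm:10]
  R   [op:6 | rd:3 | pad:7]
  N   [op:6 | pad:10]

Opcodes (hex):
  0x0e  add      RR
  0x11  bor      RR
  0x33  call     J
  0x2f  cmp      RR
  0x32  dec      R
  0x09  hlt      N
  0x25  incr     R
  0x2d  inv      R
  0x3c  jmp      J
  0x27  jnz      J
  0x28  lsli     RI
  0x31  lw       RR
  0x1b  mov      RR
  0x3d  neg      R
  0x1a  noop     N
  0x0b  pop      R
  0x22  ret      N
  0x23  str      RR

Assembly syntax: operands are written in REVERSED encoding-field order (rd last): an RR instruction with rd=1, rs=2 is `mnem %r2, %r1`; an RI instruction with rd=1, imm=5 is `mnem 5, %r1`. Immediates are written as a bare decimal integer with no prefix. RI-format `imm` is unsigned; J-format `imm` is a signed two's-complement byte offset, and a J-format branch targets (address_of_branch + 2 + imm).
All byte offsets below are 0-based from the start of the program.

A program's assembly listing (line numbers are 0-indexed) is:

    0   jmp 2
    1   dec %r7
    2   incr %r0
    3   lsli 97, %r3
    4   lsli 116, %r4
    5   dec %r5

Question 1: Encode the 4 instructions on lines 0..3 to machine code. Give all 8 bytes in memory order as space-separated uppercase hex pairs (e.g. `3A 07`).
L0: jmp op=0x3c:6|imm=2:10 ⇒ 0xf002 ⇒ little 02 f0
L1: dec op=0x32:6|rd=7:3|pad=0:7 ⇒ 0xcb80 ⇒ little 80 cb
L2: incr op=0x25:6|rd=0:3|pad=0:7 ⇒ 0x9400 ⇒ little 00 94
L3: lsli op=0x28:6|rd=3:3|imm=97:7 ⇒ 0xa1e1 ⇒ little e1 a1

02 F0 80 CB 00 94 E1 A1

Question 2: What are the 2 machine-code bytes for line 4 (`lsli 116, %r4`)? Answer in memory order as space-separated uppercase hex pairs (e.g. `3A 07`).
74 A2

4. lsli fields op=0x28:6|rd=4:3|imm=116:7 → word a274h → 74 a2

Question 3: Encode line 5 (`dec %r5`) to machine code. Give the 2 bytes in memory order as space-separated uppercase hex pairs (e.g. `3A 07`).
80 CA

5. dec fields op=0x32:6|rd=5:3|pad=0:7 → word ca80h → 80 ca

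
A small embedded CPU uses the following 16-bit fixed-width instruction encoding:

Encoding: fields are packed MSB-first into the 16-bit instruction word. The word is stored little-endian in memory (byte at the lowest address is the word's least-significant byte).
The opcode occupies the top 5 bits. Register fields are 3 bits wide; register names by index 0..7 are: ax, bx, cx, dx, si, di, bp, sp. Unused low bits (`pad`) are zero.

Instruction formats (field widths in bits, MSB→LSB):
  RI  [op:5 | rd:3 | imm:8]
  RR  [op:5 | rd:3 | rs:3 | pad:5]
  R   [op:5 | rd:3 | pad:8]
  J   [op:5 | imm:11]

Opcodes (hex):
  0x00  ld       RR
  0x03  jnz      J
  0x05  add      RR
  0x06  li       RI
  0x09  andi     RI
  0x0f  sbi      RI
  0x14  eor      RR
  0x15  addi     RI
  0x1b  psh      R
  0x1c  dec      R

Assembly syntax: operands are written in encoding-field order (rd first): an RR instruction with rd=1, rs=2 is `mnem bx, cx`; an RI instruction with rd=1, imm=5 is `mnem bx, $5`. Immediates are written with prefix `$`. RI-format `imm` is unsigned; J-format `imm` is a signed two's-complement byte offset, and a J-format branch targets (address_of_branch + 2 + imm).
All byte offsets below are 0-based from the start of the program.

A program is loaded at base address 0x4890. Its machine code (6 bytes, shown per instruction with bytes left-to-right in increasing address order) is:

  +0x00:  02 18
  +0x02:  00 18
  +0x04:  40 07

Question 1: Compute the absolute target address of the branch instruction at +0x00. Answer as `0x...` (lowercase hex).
0x4894

[00] 02 18 → 0x1802
  top 5b → 0x3 → jnz [J]
  [10:0] imm=2 = $2
  target = base 0x4890 + off 0x00 + 2 + imm 2 = 0x4894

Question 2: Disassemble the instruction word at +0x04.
[04] 40 07 → 0x0740
  top 5b → 0x0 → ld [RR]
  [10:8] rd=7 = sp
  [7:5] rs=2 = cx

ld sp, cx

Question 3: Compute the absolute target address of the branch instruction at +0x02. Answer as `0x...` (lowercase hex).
0x4894

off 0x02: read 00 18 as little → 0x1800
  top 5b → 0x3 → jnz [J]
  imm@[10:0]=0x0 ⇒ $0
  target = base 0x4890 + off 0x02 + 2 + imm 0 = 0x4894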